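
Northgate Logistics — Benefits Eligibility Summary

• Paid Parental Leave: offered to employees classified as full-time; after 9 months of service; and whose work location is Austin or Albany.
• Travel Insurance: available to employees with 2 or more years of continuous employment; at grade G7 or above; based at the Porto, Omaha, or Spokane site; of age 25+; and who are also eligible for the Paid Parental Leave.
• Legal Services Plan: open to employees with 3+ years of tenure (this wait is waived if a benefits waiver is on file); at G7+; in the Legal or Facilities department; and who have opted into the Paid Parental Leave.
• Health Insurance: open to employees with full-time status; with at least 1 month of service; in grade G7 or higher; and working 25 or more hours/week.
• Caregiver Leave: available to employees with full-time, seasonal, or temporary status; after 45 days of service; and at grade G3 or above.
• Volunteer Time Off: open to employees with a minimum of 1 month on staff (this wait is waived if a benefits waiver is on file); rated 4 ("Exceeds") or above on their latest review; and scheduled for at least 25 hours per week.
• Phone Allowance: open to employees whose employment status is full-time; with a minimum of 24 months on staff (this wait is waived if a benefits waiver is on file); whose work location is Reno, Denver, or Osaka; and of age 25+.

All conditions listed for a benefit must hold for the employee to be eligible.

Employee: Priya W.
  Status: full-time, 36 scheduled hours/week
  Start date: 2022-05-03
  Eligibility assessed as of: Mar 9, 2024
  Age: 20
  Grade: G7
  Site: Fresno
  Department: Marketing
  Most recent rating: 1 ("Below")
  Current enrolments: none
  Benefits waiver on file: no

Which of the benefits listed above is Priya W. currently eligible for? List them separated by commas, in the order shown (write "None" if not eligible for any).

Health Insurance, Caregiver Leave

Service from 2022-05-03 to Mar 9, 2024: 676 days.
Paid Parental Leave — status full-time ✓; service 676 days ≥ 9 months (≈270 days) ✓; site Fresno ✗ (not Austin or Albany) → not eligible.
Travel Insurance — service 676 days < 2 years (≈730 days) ✗ → not eligible.
Legal Services Plan — no waiver, service 676 days < 3 years (≈1095 days) ✗ → not eligible.
Health Insurance — status full-time ✓; service 676 days ≥ 1 month (≈30 days) ✓; grade G7 ≥ G7 ✓; 36 hrs/wk ≥ 25 ✓ → eligible.
Caregiver Leave — status full-time ✓; service 676 days ≥ 45 days ✓; grade G7 ≥ G3 ✓ → eligible.
Volunteer Time Off — no waiver, service 676 days ≥ 1 month (≈30 days) ✓; rating 1 < 4 ✗ → not eligible.
Phone Allowance — status full-time ✓; no waiver, service 676 days < 24 months (≈720 days) ✗ → not eligible.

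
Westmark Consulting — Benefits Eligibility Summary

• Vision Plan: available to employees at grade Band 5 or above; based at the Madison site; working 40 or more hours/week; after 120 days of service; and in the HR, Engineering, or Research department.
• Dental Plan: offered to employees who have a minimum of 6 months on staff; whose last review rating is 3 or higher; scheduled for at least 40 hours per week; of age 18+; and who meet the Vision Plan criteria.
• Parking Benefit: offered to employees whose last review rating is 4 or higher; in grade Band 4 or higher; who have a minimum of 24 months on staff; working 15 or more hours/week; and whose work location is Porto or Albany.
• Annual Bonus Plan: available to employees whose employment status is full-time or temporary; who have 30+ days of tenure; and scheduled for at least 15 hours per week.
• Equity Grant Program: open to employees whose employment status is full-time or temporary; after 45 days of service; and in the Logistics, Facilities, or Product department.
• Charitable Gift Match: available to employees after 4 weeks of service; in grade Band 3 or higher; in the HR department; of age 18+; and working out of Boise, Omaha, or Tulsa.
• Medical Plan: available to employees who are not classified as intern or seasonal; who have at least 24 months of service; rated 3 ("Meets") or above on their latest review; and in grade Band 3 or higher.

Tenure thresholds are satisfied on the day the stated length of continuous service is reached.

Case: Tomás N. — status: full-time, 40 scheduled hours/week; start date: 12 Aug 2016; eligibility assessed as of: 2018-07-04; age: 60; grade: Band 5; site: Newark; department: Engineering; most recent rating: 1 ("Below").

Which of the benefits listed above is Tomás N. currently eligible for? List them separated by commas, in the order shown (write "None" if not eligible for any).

Annual Bonus Plan

Service from 12 Aug 2016 to 2018-07-04: 691 days.
Vision Plan — grade Band 5 ≥ Band 5 ✓; site Newark ✗ (not Madison) → not eligible.
Dental Plan — service 691 days ≥ 6 months (≈180 days) ✓; rating 1 < 3 ✗ → not eligible.
Parking Benefit — rating 1 < 4 ✗ → not eligible.
Annual Bonus Plan — status full-time ✓; service 691 days ≥ 30 days ✓; 40 hrs/wk ≥ 15 ✓ → eligible.
Equity Grant Program — status full-time ✓; service 691 days ≥ 45 days ✓; dept Engineering ✗ → not eligible.
Charitable Gift Match — service 691 days ≥ 4 weeks (≈28 days) ✓; grade Band 5 ≥ Band 3 ✓; dept Engineering ✗ → not eligible.
Medical Plan — status full-time ✓ (not excluded); service 691 days < 24 months (≈720 days) ✗ → not eligible.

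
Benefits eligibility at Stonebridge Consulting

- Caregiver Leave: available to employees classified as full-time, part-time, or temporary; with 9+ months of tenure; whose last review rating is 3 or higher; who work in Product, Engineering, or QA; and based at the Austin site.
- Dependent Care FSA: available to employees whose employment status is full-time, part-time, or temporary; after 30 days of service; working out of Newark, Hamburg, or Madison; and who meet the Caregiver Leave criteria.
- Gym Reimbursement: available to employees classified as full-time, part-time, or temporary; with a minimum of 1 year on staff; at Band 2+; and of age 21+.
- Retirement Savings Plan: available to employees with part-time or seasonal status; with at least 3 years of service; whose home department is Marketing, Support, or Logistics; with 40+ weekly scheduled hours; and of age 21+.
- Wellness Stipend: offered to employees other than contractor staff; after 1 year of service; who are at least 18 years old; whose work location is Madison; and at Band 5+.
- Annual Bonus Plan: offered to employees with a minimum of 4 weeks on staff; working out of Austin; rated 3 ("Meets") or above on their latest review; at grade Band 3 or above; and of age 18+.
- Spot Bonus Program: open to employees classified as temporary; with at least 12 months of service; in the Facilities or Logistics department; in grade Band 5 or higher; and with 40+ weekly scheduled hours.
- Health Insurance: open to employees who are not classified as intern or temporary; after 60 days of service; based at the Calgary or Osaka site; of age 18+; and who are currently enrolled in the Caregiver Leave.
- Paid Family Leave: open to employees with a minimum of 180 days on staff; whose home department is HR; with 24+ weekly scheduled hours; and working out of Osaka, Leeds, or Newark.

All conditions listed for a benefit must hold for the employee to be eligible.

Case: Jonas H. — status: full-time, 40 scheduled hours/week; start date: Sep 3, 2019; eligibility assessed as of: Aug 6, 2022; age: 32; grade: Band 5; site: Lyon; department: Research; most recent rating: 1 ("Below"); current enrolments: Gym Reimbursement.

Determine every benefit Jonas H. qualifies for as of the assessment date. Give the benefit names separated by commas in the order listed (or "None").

Gym Reimbursement

Service from Sep 3, 2019 to Aug 6, 2022: 1068 days.
Caregiver Leave — status full-time ✓; service 1068 days ≥ 9 months (≈270 days) ✓; rating 1 < 3 ✗ → not eligible.
Dependent Care FSA — status full-time ✓; service 1068 days ≥ 30 days ✓; site Lyon ✗ (not Newark, Hamburg, or Madison) → not eligible.
Gym Reimbursement — status full-time ✓; service 1068 days ≥ 1 year (≈365 days) ✓; grade Band 5 ≥ Band 2 ✓; age 32 ≥ 21 ✓ → eligible.
Retirement Savings Plan — status full-time ✗ (requires part-time or seasonal) → not eligible.
Wellness Stipend — status full-time ✓ (not excluded); service 1068 days ≥ 1 year (≈365 days) ✓; age 32 ≥ 18 ✓; site Lyon ✗ (not Madison) → not eligible.
Annual Bonus Plan — service 1068 days ≥ 4 weeks (≈28 days) ✓; site Lyon ✗ (not Austin) → not eligible.
Spot Bonus Program — status full-time ✗ (requires temporary) → not eligible.
Health Insurance — status full-time ✓ (not excluded); service 1068 days ≥ 60 days ✓; site Lyon ✗ (not Calgary or Osaka) → not eligible.
Paid Family Leave — service 1068 days ≥ 180 days ✓; dept Research ✗ → not eligible.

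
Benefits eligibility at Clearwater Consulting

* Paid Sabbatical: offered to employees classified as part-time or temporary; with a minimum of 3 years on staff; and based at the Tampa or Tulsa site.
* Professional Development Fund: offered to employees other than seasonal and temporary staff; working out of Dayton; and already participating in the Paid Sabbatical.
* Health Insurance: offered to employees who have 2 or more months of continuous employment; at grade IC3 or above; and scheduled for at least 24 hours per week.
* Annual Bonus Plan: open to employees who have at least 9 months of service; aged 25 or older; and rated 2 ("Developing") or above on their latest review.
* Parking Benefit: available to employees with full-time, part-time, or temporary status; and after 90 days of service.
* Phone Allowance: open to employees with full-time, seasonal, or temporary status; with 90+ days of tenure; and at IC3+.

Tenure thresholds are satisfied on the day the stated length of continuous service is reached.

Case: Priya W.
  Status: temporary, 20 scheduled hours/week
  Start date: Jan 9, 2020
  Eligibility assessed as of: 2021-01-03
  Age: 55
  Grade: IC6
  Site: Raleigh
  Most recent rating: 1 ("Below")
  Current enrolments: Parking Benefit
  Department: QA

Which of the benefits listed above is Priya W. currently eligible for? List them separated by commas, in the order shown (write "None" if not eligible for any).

Service from Jan 9, 2020 to 2021-01-03: 360 days.
Paid Sabbatical — status temporary ✓; service 360 days < 3 years (≈1095 days) ✗ → not eligible.
Professional Development Fund — status temporary ✗ (excluded) → not eligible.
Health Insurance — service 360 days ≥ 2 months (≈60 days) ✓; grade IC6 ≥ IC3 ✓; 20 hrs/wk < 24 ✗ → not eligible.
Annual Bonus Plan — service 360 days ≥ 9 months (≈270 days) ✓; age 55 ≥ 25 ✓; rating 1 < 2 ✗ → not eligible.
Parking Benefit — status temporary ✓; service 360 days ≥ 90 days ✓ → eligible.
Phone Allowance — status temporary ✓; service 360 days ≥ 90 days ✓; grade IC6 ≥ IC3 ✓ → eligible.

Parking Benefit, Phone Allowance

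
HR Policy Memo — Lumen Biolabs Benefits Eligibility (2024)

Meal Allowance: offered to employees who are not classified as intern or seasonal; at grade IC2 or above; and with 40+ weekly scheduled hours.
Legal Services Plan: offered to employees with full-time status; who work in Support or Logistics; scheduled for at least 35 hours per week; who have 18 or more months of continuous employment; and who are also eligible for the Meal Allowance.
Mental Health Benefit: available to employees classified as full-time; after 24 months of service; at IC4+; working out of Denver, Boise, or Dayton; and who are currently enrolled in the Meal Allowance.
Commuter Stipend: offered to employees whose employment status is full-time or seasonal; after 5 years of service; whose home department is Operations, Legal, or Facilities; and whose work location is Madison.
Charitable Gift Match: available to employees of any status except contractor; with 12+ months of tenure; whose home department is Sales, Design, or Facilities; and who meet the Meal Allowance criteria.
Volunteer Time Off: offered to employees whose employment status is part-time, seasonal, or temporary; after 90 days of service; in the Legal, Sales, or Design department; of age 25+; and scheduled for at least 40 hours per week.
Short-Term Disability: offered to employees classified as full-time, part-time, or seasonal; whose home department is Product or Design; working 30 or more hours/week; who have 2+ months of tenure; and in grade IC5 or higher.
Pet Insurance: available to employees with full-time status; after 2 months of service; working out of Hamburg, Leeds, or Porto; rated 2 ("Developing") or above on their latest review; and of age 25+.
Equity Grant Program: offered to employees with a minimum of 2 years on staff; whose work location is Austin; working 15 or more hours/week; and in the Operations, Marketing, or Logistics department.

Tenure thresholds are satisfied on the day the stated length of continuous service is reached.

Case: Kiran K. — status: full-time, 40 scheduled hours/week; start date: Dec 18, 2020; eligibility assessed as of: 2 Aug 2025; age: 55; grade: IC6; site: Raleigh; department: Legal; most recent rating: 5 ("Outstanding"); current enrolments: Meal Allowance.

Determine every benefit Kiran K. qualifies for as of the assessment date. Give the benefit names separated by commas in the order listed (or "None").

Meal Allowance

Service from Dec 18, 2020 to 2 Aug 2025: 1688 days.
Meal Allowance — status full-time ✓ (not excluded); grade IC6 ≥ IC2 ✓; 40 hrs/wk ≥ 40 ✓ → eligible.
Legal Services Plan — status full-time ✓; dept Legal ✗ → not eligible.
Mental Health Benefit — status full-time ✓; service 1688 days ≥ 24 months (≈720 days) ✓; grade IC6 ≥ IC4 ✓; site Raleigh ✗ (not Denver, Boise, or Dayton) → not eligible.
Commuter Stipend — status full-time ✓; service 1688 days < 5 years (≈1825 days) ✗ → not eligible.
Charitable Gift Match — status full-time ✓ (not excluded); service 1688 days ≥ 12 months (≈360 days) ✓; dept Legal ✗ → not eligible.
Volunteer Time Off — status full-time ✗ (requires part-time, seasonal, or temporary) → not eligible.
Short-Term Disability — status full-time ✓; dept Legal ✗ → not eligible.
Pet Insurance — status full-time ✓; service 1688 days ≥ 2 months (≈60 days) ✓; site Raleigh ✗ (not Hamburg, Leeds, or Porto) → not eligible.
Equity Grant Program — service 1688 days ≥ 2 years (≈730 days) ✓; site Raleigh ✗ (not Austin) → not eligible.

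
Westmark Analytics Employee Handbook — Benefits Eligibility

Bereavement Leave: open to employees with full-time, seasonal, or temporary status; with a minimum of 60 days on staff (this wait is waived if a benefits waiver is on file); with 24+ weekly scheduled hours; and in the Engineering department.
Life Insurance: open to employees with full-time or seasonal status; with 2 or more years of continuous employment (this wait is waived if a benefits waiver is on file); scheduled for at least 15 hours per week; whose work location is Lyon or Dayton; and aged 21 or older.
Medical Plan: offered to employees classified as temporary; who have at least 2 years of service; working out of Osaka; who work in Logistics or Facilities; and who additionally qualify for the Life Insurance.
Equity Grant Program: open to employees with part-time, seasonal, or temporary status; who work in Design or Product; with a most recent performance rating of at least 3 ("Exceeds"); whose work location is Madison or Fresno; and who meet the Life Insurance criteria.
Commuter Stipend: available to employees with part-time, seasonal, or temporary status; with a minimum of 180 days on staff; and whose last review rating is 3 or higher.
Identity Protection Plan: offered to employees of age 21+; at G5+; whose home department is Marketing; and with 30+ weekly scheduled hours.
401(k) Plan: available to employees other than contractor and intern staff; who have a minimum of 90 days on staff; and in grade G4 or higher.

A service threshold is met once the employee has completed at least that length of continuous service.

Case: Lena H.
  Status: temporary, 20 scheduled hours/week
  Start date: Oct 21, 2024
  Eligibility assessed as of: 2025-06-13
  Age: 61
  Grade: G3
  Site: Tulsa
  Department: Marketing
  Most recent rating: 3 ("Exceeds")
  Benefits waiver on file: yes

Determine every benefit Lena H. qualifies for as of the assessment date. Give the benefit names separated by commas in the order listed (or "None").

Commuter Stipend

Service from Oct 21, 2024 to 2025-06-13: 235 days.
Bereavement Leave — status temporary ✓; benefits waiver on file ✓; 20 hrs/wk < 24 ✗ → not eligible.
Life Insurance — status temporary ✗ (requires full-time or seasonal) → not eligible.
Medical Plan — status temporary ✓; service 235 days < 2 years (≈730 days) ✗ → not eligible.
Equity Grant Program — status temporary ✓; dept Marketing ✗ → not eligible.
Commuter Stipend — status temporary ✓; service 235 days ≥ 180 days ✓; rating 3 ≥ 3 ✓ → eligible.
Identity Protection Plan — age 61 ≥ 21 ✓; grade G3 < G5 ✗ → not eligible.
401(k) Plan — status temporary ✓ (not excluded); service 235 days ≥ 90 days ✓; grade G3 < G4 ✗ → not eligible.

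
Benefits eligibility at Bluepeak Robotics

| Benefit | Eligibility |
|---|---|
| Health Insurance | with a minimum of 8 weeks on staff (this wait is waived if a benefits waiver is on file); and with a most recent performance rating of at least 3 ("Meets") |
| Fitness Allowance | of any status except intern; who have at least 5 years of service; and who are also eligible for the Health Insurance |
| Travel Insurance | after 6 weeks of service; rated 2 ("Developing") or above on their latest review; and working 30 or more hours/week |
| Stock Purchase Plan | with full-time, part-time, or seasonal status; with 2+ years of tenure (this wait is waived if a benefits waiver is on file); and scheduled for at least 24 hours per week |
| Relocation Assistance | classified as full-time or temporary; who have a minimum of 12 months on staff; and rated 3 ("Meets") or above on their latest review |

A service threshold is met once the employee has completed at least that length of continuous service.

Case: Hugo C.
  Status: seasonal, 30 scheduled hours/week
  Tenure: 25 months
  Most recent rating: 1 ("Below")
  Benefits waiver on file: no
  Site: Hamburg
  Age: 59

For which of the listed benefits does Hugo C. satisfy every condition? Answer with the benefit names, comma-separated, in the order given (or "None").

Stock Purchase Plan

Health Insurance — no waiver, service 25 months ≥ 8 weeks (≈56 days) ✓; rating 1 < 3 ✗ → not eligible.
Fitness Allowance — status seasonal ✓ (not excluded); service 25 months < 5 years (≈1825 days) ✗ → not eligible.
Travel Insurance — service 25 months ≥ 6 weeks (≈42 days) ✓; rating 1 < 2 ✗ → not eligible.
Stock Purchase Plan — status seasonal ✓; no waiver, service 25 months ≥ 2 years (≈730 days) ✓; 30 hrs/wk ≥ 24 ✓ → eligible.
Relocation Assistance — status seasonal ✗ (requires full-time or temporary) → not eligible.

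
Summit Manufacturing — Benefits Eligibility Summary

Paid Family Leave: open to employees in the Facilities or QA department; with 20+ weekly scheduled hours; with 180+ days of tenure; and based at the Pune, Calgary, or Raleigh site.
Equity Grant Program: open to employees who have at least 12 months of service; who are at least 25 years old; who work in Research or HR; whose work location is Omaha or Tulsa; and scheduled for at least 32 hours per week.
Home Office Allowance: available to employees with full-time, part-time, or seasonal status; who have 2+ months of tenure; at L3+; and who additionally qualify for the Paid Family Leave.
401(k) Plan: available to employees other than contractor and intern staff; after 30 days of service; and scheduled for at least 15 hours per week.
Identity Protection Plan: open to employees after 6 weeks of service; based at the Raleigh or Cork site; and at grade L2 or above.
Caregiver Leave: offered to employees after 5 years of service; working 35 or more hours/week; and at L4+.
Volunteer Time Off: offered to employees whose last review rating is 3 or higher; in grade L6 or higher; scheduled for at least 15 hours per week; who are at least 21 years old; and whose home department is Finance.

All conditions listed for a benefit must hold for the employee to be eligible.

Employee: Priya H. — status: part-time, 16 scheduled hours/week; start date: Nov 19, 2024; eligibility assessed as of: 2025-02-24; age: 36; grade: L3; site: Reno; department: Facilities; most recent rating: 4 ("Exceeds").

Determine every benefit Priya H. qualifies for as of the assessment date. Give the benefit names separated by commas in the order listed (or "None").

Service from Nov 19, 2024 to 2025-02-24: 97 days.
Paid Family Leave — dept Facilities ✓; 16 hrs/wk < 20 ✗ → not eligible.
Equity Grant Program — service 97 days < 12 months (≈360 days) ✗ → not eligible.
Home Office Allowance — status part-time ✓; service 97 days ≥ 2 months (≈60 days) ✓; grade L3 ≥ L3 ✓; not eligible for Paid Family Leave ✗ → not eligible.
401(k) Plan — status part-time ✓ (not excluded); service 97 days ≥ 30 days ✓; 16 hrs/wk ≥ 15 ✓ → eligible.
Identity Protection Plan — service 97 days ≥ 6 weeks (≈42 days) ✓; site Reno ✗ (not Raleigh or Cork) → not eligible.
Caregiver Leave — service 97 days < 5 years (≈1825 days) ✗ → not eligible.
Volunteer Time Off — rating 4 ≥ 3 ✓; grade L3 < L6 ✗ → not eligible.

401(k) Plan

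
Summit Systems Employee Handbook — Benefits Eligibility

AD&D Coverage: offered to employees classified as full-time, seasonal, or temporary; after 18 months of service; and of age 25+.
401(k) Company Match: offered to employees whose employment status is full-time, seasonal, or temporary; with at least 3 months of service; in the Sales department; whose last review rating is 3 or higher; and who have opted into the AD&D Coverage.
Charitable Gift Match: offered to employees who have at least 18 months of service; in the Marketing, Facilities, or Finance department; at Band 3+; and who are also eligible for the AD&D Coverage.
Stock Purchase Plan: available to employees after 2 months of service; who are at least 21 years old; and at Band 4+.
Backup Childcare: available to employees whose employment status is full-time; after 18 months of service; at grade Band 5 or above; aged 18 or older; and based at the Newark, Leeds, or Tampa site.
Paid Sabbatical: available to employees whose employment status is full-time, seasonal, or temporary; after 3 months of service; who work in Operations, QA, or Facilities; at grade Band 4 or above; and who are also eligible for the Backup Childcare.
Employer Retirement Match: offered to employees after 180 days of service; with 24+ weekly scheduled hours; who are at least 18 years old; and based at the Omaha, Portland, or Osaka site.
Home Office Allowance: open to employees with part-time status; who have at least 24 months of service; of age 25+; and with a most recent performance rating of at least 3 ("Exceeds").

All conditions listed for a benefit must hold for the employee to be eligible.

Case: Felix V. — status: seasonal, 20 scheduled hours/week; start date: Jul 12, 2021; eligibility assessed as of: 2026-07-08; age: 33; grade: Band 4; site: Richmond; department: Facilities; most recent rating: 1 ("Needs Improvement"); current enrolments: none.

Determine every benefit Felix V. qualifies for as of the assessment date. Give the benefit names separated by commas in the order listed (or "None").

AD&D Coverage, Charitable Gift Match, Stock Purchase Plan

Service from Jul 12, 2021 to 2026-07-08: 1822 days.
AD&D Coverage — status seasonal ✓; service 1822 days ≥ 18 months (≈540 days) ✓; age 33 ≥ 25 ✓ → eligible.
401(k) Company Match — status seasonal ✓; service 1822 days ≥ 3 months (≈90 days) ✓; dept Facilities ✗ → not eligible.
Charitable Gift Match — service 1822 days ≥ 18 months (≈540 days) ✓; dept Facilities ✓; grade Band 4 ≥ Band 3 ✓; eligible for AD&D Coverage ✓ → eligible.
Stock Purchase Plan — service 1822 days ≥ 2 months (≈60 days) ✓; age 33 ≥ 21 ✓; grade Band 4 ≥ Band 4 ✓ → eligible.
Backup Childcare — status seasonal ✗ (requires full-time) → not eligible.
Paid Sabbatical — status seasonal ✓; service 1822 days ≥ 3 months (≈90 days) ✓; dept Facilities ✓; grade Band 4 ≥ Band 4 ✓; not eligible for Backup Childcare ✗ → not eligible.
Employer Retirement Match — service 1822 days ≥ 180 days ✓; 20 hrs/wk < 24 ✗ → not eligible.
Home Office Allowance — status seasonal ✗ (requires part-time) → not eligible.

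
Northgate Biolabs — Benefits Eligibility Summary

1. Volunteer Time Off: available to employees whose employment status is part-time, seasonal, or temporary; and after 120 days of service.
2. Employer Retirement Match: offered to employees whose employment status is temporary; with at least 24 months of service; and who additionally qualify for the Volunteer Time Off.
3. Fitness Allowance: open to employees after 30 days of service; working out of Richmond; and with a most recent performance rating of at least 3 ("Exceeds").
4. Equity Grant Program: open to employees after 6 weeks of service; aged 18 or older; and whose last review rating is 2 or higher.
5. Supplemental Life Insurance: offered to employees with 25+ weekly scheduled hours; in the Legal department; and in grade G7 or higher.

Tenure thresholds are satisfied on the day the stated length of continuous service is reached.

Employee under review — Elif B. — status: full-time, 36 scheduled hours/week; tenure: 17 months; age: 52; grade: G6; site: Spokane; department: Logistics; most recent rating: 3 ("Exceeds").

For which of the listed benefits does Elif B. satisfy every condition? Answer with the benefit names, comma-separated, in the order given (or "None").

Volunteer Time Off — status full-time ✗ (requires part-time, seasonal, or temporary) → not eligible.
Employer Retirement Match — status full-time ✗ (requires temporary) → not eligible.
Fitness Allowance — service 17 months ≥ 30 days ✓; site Spokane ✗ (not Richmond) → not eligible.
Equity Grant Program — service 17 months ≥ 6 weeks (≈42 days) ✓; age 52 ≥ 18 ✓; rating 3 ≥ 2 ✓ → eligible.
Supplemental Life Insurance — 36 hrs/wk ≥ 25 ✓; dept Logistics ✗ → not eligible.

Equity Grant Program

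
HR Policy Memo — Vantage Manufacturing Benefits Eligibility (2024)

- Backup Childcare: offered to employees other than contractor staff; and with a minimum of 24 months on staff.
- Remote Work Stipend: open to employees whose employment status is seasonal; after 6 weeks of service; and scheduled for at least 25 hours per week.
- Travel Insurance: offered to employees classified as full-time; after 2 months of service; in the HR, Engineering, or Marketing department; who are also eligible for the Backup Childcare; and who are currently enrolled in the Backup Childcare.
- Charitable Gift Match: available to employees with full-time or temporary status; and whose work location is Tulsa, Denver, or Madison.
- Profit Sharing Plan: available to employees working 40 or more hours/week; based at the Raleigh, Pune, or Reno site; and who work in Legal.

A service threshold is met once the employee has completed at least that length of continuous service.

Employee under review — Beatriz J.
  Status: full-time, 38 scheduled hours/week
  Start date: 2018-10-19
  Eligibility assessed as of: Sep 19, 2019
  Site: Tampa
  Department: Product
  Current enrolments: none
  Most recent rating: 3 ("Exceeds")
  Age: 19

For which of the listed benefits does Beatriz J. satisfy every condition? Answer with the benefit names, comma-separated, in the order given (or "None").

Service from 2018-10-19 to Sep 19, 2019: 335 days.
Backup Childcare — status full-time ✓ (not excluded); service 335 days < 24 months (≈720 days) ✗ → not eligible.
Remote Work Stipend — status full-time ✗ (requires seasonal) → not eligible.
Travel Insurance — status full-time ✓; service 335 days ≥ 2 months (≈60 days) ✓; dept Product ✗ → not eligible.
Charitable Gift Match — status full-time ✓; site Tampa ✗ (not Tulsa, Denver, or Madison) → not eligible.
Profit Sharing Plan — 38 hrs/wk < 40 ✗ → not eligible.

None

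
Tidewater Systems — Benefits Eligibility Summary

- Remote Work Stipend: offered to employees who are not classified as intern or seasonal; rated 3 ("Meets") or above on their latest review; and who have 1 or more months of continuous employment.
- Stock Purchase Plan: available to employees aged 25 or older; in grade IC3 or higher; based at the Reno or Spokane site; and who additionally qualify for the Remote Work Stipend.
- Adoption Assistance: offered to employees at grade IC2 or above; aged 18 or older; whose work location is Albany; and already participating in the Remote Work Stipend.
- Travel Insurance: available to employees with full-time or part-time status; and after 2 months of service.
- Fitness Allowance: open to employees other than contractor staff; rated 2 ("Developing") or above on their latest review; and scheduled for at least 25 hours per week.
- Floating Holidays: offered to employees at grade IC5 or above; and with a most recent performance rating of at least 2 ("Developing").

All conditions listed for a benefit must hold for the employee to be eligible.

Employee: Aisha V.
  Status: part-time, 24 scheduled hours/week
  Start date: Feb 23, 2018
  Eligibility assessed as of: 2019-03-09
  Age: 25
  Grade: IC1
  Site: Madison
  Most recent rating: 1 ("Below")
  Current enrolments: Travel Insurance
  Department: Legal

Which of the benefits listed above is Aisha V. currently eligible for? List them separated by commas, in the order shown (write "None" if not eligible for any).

Service from Feb 23, 2018 to 2019-03-09: 379 days.
Remote Work Stipend — status part-time ✓ (not excluded); rating 1 < 3 ✗ → not eligible.
Stock Purchase Plan — age 25 ≥ 25 ✓; grade IC1 < IC3 ✗ → not eligible.
Adoption Assistance — grade IC1 < IC2 ✗ → not eligible.
Travel Insurance — status part-time ✓; service 379 days ≥ 2 months (≈60 days) ✓ → eligible.
Fitness Allowance — status part-time ✓ (not excluded); rating 1 < 2 ✗ → not eligible.
Floating Holidays — grade IC1 < IC5 ✗ → not eligible.

Travel Insurance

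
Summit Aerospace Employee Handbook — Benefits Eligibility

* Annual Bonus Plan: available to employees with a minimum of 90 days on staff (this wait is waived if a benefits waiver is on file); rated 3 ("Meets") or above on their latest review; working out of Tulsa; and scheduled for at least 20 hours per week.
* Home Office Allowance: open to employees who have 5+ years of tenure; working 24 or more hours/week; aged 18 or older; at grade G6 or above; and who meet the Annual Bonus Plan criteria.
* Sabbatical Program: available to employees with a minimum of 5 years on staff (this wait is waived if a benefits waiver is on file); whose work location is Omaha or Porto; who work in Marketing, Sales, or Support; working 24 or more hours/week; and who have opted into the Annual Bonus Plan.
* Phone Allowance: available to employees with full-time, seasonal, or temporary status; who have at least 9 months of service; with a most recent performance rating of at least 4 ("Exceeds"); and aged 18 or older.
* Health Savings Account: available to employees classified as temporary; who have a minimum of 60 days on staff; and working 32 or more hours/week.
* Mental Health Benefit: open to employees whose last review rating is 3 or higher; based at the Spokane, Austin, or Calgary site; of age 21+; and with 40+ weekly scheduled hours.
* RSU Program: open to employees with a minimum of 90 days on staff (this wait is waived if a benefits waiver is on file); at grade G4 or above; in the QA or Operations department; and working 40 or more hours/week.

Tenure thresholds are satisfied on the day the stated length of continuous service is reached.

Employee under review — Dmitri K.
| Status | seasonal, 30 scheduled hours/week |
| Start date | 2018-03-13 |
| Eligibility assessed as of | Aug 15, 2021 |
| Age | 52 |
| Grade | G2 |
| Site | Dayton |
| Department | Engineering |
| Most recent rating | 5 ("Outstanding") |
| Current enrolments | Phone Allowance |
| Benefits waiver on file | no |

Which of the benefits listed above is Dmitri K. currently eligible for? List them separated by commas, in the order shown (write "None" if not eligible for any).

Service from 2018-03-13 to Aug 15, 2021: 1251 days.
Annual Bonus Plan — no waiver, service 1251 days ≥ 90 days ✓; rating 5 ≥ 3 ✓; site Dayton ✗ (not Tulsa) → not eligible.
Home Office Allowance — service 1251 days < 5 years (≈1825 days) ✗ → not eligible.
Sabbatical Program — no waiver, service 1251 days < 5 years (≈1825 days) ✗ → not eligible.
Phone Allowance — status seasonal ✓; service 1251 days ≥ 9 months (≈270 days) ✓; rating 5 ≥ 4 ✓; age 52 ≥ 18 ✓ → eligible.
Health Savings Account — status seasonal ✗ (requires temporary) → not eligible.
Mental Health Benefit — rating 5 ≥ 3 ✓; site Dayton ✗ (not Spokane, Austin, or Calgary) → not eligible.
RSU Program — no waiver, service 1251 days ≥ 90 days ✓; grade G2 < G4 ✗ → not eligible.

Phone Allowance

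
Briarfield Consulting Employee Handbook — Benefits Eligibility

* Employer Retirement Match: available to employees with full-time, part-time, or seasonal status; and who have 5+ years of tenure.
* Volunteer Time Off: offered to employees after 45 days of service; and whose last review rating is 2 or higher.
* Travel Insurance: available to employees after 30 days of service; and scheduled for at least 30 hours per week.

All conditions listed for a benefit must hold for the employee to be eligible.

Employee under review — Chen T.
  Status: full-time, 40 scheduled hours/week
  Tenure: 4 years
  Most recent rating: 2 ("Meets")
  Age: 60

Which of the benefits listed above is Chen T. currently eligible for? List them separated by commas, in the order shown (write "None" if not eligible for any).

Volunteer Time Off, Travel Insurance

Employer Retirement Match — status full-time ✓; service 4 years < 5 years ✗ → not eligible.
Volunteer Time Off — service 4 years ≥ 45 days ✓; rating 2 ≥ 2 ✓ → eligible.
Travel Insurance — service 4 years ≥ 30 days ✓; 40 hrs/wk ≥ 30 ✓ → eligible.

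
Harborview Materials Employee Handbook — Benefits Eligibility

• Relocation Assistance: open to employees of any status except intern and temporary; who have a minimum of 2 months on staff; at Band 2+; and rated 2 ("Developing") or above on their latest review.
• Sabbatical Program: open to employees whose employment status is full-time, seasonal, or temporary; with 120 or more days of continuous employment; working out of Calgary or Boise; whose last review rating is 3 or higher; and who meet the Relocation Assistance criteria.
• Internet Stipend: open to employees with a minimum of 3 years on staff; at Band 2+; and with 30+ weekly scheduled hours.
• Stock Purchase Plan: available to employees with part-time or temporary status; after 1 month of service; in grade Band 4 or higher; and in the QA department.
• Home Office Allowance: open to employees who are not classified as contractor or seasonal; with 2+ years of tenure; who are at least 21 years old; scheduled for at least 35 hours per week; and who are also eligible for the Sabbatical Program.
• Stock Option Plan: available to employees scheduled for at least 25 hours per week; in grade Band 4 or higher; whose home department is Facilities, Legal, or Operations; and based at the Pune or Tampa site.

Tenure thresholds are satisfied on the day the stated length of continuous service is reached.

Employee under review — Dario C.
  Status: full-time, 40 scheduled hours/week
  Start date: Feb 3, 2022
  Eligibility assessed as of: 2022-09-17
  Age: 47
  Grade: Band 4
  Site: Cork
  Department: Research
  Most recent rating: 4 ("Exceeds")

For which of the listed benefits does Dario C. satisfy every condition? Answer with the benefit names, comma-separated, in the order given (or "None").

Service from Feb 3, 2022 to 2022-09-17: 226 days.
Relocation Assistance — status full-time ✓ (not excluded); service 226 days ≥ 2 months (≈60 days) ✓; grade Band 4 ≥ Band 2 ✓; rating 4 ≥ 2 ✓ → eligible.
Sabbatical Program — status full-time ✓; service 226 days ≥ 120 days ✓; site Cork ✗ (not Calgary or Boise) → not eligible.
Internet Stipend — service 226 days < 3 years (≈1095 days) ✗ → not eligible.
Stock Purchase Plan — status full-time ✗ (requires part-time or temporary) → not eligible.
Home Office Allowance — status full-time ✓ (not excluded); service 226 days < 2 years (≈730 days) ✗ → not eligible.
Stock Option Plan — 40 hrs/wk ≥ 25 ✓; grade Band 4 ≥ Band 4 ✓; dept Research ✗ → not eligible.

Relocation Assistance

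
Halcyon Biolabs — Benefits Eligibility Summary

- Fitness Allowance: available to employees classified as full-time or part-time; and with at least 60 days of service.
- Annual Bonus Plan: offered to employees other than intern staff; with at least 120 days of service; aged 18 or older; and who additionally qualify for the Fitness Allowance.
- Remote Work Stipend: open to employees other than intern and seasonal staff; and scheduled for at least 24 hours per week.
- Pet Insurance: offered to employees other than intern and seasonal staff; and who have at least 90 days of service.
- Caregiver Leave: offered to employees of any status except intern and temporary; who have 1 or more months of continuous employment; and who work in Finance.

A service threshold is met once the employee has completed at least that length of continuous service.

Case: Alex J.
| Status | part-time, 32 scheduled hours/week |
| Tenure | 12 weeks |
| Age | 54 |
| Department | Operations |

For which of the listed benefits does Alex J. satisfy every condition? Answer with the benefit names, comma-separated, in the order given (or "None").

Fitness Allowance, Remote Work Stipend

Fitness Allowance — status part-time ✓; service 12 weeks ≥ 60 days ✓ → eligible.
Annual Bonus Plan — status part-time ✓ (not excluded); service 12 weeks < 120 days ✗ → not eligible.
Remote Work Stipend — status part-time ✓ (not excluded); 32 hrs/wk ≥ 24 ✓ → eligible.
Pet Insurance — status part-time ✓ (not excluded); service 12 weeks < 90 days ✗ → not eligible.
Caregiver Leave — status part-time ✓ (not excluded); service 12 weeks ≥ 1 month (≈30 days) ✓; dept Operations ✗ → not eligible.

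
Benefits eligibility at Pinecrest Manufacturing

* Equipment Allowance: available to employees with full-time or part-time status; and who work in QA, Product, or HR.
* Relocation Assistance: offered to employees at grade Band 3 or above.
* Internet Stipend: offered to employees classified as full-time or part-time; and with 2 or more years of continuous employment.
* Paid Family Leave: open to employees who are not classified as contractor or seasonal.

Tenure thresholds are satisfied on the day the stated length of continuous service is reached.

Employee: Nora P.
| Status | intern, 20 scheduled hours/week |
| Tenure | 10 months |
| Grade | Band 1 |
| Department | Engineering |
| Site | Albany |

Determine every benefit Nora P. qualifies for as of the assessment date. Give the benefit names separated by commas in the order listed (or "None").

Equipment Allowance — status intern ✗ (requires full-time or part-time) → not eligible.
Relocation Assistance — grade Band 1 < Band 3 ✗ → not eligible.
Internet Stipend — status intern ✗ (requires full-time or part-time) → not eligible.
Paid Family Leave — status intern ✓ (not excluded) → eligible.

Paid Family Leave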